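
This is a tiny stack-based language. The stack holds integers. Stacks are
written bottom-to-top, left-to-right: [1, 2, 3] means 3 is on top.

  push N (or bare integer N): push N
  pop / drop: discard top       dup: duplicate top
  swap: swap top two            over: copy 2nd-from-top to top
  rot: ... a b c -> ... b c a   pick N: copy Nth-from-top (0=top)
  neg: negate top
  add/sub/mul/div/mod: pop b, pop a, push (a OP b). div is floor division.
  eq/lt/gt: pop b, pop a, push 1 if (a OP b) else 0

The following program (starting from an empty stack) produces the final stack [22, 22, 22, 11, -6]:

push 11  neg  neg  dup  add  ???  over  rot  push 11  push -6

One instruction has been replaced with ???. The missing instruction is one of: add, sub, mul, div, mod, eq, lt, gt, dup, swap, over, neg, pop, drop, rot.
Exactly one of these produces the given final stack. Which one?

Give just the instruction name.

Stack before ???: [22]
Stack after ???:  [22, 22]
The instruction that transforms [22] -> [22, 22] is: dup

Answer: dup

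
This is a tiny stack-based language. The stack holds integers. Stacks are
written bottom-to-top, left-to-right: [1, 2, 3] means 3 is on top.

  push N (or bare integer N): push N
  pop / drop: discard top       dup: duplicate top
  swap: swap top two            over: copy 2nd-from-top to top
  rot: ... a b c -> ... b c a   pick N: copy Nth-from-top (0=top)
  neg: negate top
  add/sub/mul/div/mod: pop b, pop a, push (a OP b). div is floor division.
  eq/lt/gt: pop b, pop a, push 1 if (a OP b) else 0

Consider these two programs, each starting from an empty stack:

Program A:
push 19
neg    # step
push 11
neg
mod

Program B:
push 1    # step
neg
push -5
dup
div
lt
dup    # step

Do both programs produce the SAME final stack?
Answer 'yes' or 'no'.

Program A trace:
  After 'push 19': [19]
  After 'neg': [-19]
  After 'push 11': [-19, 11]
  After 'neg': [-19, -11]
  After 'mod': [-8]
Program A final stack: [-8]

Program B trace:
  After 'push 1': [1]
  After 'neg': [-1]
  After 'push -5': [-1, -5]
  After 'dup': [-1, -5, -5]
  After 'div': [-1, 1]
  After 'lt': [1]
  After 'dup': [1, 1]
Program B final stack: [1, 1]
Same: no

Answer: no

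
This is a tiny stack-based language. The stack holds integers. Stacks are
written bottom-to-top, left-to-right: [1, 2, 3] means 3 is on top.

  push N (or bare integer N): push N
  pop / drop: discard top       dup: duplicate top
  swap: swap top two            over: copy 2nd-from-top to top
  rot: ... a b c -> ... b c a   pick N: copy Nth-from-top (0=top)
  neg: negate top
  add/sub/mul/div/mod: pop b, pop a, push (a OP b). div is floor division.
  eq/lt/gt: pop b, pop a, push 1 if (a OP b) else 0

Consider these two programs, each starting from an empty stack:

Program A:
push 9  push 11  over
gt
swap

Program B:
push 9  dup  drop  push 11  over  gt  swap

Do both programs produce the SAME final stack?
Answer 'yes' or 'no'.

Answer: yes

Derivation:
Program A trace:
  After 'push 9': [9]
  After 'push 11': [9, 11]
  After 'over': [9, 11, 9]
  After 'gt': [9, 1]
  After 'swap': [1, 9]
Program A final stack: [1, 9]

Program B trace:
  After 'push 9': [9]
  After 'dup': [9, 9]
  After 'drop': [9]
  After 'push 11': [9, 11]
  After 'over': [9, 11, 9]
  After 'gt': [9, 1]
  After 'swap': [1, 9]
Program B final stack: [1, 9]
Same: yes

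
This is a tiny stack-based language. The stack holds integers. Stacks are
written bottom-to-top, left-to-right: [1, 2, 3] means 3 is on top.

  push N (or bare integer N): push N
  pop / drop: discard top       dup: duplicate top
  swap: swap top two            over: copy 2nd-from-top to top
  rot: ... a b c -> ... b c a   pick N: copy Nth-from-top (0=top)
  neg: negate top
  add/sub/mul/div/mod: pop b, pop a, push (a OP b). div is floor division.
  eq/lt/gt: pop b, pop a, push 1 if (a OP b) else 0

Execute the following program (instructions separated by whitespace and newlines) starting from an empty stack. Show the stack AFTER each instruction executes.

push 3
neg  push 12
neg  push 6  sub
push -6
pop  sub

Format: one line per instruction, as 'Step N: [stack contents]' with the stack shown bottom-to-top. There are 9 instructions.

Step 1: [3]
Step 2: [-3]
Step 3: [-3, 12]
Step 4: [-3, -12]
Step 5: [-3, -12, 6]
Step 6: [-3, -18]
Step 7: [-3, -18, -6]
Step 8: [-3, -18]
Step 9: [15]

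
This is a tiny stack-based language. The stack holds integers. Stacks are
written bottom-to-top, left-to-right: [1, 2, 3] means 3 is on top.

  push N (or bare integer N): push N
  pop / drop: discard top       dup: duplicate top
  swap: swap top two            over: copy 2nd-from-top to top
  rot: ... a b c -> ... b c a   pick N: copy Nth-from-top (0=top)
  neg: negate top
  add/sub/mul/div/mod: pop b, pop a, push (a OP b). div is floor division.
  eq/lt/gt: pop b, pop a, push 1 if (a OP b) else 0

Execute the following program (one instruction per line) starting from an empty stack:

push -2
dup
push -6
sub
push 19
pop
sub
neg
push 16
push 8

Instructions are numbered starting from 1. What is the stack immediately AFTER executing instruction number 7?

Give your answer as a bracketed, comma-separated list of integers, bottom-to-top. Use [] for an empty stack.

Answer: [-6]

Derivation:
Step 1 ('push -2'): [-2]
Step 2 ('dup'): [-2, -2]
Step 3 ('push -6'): [-2, -2, -6]
Step 4 ('sub'): [-2, 4]
Step 5 ('push 19'): [-2, 4, 19]
Step 6 ('pop'): [-2, 4]
Step 7 ('sub'): [-6]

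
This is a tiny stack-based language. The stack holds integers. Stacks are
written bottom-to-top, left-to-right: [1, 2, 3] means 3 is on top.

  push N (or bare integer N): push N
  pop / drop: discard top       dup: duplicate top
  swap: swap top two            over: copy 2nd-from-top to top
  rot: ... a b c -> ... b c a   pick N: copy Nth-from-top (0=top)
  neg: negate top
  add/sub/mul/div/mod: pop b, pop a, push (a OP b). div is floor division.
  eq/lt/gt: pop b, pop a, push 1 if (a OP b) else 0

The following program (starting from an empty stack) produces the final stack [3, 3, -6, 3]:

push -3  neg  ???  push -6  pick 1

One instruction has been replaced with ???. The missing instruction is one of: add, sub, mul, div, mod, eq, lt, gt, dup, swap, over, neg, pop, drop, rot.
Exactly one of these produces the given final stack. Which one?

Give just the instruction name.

Stack before ???: [3]
Stack after ???:  [3, 3]
The instruction that transforms [3] -> [3, 3] is: dup

Answer: dup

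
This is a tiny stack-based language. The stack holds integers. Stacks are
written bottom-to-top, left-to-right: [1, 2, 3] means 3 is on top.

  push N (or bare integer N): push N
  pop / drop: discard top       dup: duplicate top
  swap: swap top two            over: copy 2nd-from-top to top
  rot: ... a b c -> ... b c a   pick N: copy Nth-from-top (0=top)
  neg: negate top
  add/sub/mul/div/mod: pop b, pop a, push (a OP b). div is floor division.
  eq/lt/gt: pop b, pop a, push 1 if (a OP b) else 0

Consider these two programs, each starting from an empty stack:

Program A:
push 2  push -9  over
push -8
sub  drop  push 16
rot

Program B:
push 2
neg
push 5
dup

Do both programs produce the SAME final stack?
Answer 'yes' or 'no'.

Program A trace:
  After 'push 2': [2]
  After 'push -9': [2, -9]
  After 'over': [2, -9, 2]
  After 'push -8': [2, -9, 2, -8]
  After 'sub': [2, -9, 10]
  After 'drop': [2, -9]
  After 'push 16': [2, -9, 16]
  After 'rot': [-9, 16, 2]
Program A final stack: [-9, 16, 2]

Program B trace:
  After 'push 2': [2]
  After 'neg': [-2]
  After 'push 5': [-2, 5]
  After 'dup': [-2, 5, 5]
Program B final stack: [-2, 5, 5]
Same: no

Answer: no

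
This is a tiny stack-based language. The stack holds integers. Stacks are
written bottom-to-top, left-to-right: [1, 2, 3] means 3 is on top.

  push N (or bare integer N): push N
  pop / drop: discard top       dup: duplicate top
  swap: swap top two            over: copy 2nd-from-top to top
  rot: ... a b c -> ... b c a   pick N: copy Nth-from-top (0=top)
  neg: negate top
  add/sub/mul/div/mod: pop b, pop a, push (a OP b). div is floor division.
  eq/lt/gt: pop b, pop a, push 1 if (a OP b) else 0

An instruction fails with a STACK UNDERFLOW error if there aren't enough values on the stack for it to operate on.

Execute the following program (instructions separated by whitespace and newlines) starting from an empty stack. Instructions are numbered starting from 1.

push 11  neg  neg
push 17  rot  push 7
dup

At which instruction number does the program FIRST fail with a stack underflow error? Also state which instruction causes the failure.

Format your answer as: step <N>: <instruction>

Answer: step 5: rot

Derivation:
Step 1 ('push 11'): stack = [11], depth = 1
Step 2 ('neg'): stack = [-11], depth = 1
Step 3 ('neg'): stack = [11], depth = 1
Step 4 ('push 17'): stack = [11, 17], depth = 2
Step 5 ('rot'): needs 3 value(s) but depth is 2 — STACK UNDERFLOW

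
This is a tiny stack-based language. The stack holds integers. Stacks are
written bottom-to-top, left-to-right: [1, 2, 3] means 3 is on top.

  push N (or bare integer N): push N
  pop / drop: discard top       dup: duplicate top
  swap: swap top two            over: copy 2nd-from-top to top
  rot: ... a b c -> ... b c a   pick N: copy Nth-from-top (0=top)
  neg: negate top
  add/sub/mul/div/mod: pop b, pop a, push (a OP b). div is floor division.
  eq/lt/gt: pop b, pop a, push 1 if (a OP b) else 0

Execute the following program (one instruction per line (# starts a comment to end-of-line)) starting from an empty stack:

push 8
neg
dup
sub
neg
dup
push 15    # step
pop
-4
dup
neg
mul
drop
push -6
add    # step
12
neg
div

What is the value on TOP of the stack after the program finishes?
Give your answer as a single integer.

After 'push 8': [8]
After 'neg': [-8]
After 'dup': [-8, -8]
After 'sub': [0]
After 'neg': [0]
After 'dup': [0, 0]
After 'push 15': [0, 0, 15]
After 'pop': [0, 0]
After 'push -4': [0, 0, -4]
After 'dup': [0, 0, -4, -4]
After 'neg': [0, 0, -4, 4]
After 'mul': [0, 0, -16]
After 'drop': [0, 0]
After 'push -6': [0, 0, -6]
After 'add': [0, -6]
After 'push 12': [0, -6, 12]
After 'neg': [0, -6, -12]
After 'div': [0, 0]

Answer: 0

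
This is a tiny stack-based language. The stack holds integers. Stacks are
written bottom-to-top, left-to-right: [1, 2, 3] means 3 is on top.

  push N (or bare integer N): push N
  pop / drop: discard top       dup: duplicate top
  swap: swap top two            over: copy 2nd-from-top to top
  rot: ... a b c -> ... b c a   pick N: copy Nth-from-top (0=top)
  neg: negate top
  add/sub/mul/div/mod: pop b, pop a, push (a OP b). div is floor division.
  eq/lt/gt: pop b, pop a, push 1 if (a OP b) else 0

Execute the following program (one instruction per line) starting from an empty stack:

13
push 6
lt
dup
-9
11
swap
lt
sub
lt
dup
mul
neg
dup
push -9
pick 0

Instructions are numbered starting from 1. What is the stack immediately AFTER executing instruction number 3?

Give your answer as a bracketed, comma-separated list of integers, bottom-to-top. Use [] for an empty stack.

Step 1 ('13'): [13]
Step 2 ('push 6'): [13, 6]
Step 3 ('lt'): [0]

Answer: [0]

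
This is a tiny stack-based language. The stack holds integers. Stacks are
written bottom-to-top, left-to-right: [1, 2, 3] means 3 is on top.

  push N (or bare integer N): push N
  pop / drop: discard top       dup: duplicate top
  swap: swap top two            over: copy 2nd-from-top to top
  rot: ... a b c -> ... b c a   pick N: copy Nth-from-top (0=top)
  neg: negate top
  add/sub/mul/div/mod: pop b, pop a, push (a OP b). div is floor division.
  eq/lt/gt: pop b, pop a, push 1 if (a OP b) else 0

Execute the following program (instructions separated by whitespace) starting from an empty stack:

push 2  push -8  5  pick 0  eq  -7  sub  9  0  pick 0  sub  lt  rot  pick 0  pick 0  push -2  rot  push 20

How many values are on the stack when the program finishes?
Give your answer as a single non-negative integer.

Answer: 8

Derivation:
After 'push 2': stack = [2] (depth 1)
After 'push -8': stack = [2, -8] (depth 2)
After 'push 5': stack = [2, -8, 5] (depth 3)
After 'pick 0': stack = [2, -8, 5, 5] (depth 4)
After 'eq': stack = [2, -8, 1] (depth 3)
After 'push -7': stack = [2, -8, 1, -7] (depth 4)
After 'sub': stack = [2, -8, 8] (depth 3)
After 'push 9': stack = [2, -8, 8, 9] (depth 4)
After 'push 0': stack = [2, -8, 8, 9, 0] (depth 5)
After 'pick 0': stack = [2, -8, 8, 9, 0, 0] (depth 6)
After 'sub': stack = [2, -8, 8, 9, 0] (depth 5)
After 'lt': stack = [2, -8, 8, 0] (depth 4)
After 'rot': stack = [2, 8, 0, -8] (depth 4)
After 'pick 0': stack = [2, 8, 0, -8, -8] (depth 5)
After 'pick 0': stack = [2, 8, 0, -8, -8, -8] (depth 6)
After 'push -2': stack = [2, 8, 0, -8, -8, -8, -2] (depth 7)
After 'rot': stack = [2, 8, 0, -8, -8, -2, -8] (depth 7)
After 'push 20': stack = [2, 8, 0, -8, -8, -2, -8, 20] (depth 8)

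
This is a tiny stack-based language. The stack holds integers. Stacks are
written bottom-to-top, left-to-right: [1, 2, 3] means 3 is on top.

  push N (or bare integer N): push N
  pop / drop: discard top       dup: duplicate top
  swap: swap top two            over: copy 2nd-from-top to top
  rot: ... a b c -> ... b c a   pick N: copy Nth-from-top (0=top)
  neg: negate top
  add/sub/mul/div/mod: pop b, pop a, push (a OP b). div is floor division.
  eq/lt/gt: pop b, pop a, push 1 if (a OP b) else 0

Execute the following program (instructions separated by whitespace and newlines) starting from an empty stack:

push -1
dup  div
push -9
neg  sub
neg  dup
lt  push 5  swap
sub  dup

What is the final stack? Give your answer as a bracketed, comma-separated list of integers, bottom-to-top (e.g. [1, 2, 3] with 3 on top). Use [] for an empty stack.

Answer: [5, 5]

Derivation:
After 'push -1': [-1]
After 'dup': [-1, -1]
After 'div': [1]
After 'push -9': [1, -9]
After 'neg': [1, 9]
After 'sub': [-8]
After 'neg': [8]
After 'dup': [8, 8]
After 'lt': [0]
After 'push 5': [0, 5]
After 'swap': [5, 0]
After 'sub': [5]
After 'dup': [5, 5]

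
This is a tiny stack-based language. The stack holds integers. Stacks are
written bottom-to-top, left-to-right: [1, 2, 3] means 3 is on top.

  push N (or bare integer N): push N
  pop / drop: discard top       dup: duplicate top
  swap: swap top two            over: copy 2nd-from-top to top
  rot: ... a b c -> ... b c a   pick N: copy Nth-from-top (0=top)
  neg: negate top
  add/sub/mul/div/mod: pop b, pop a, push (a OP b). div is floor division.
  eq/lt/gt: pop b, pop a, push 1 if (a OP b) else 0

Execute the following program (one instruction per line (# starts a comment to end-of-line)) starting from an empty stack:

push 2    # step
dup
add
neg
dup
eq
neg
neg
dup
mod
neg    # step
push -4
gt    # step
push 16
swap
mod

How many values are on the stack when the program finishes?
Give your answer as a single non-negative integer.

After 'push 2': stack = [2] (depth 1)
After 'dup': stack = [2, 2] (depth 2)
After 'add': stack = [4] (depth 1)
After 'neg': stack = [-4] (depth 1)
After 'dup': stack = [-4, -4] (depth 2)
After 'eq': stack = [1] (depth 1)
After 'neg': stack = [-1] (depth 1)
After 'neg': stack = [1] (depth 1)
After 'dup': stack = [1, 1] (depth 2)
After 'mod': stack = [0] (depth 1)
After 'neg': stack = [0] (depth 1)
After 'push -4': stack = [0, -4] (depth 2)
After 'gt': stack = [1] (depth 1)
After 'push 16': stack = [1, 16] (depth 2)
After 'swap': stack = [16, 1] (depth 2)
After 'mod': stack = [0] (depth 1)

Answer: 1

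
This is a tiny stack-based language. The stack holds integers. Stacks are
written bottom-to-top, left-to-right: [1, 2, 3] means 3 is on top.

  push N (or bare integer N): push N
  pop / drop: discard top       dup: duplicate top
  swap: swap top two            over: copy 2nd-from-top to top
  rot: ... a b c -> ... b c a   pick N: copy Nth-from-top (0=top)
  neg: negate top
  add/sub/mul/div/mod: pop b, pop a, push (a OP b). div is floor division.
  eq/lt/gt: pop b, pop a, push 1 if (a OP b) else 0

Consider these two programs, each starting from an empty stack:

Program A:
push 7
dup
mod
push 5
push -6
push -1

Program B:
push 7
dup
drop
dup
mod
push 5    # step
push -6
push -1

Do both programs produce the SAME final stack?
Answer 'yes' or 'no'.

Answer: yes

Derivation:
Program A trace:
  After 'push 7': [7]
  After 'dup': [7, 7]
  After 'mod': [0]
  After 'push 5': [0, 5]
  After 'push -6': [0, 5, -6]
  After 'push -1': [0, 5, -6, -1]
Program A final stack: [0, 5, -6, -1]

Program B trace:
  After 'push 7': [7]
  After 'dup': [7, 7]
  After 'drop': [7]
  After 'dup': [7, 7]
  After 'mod': [0]
  After 'push 5': [0, 5]
  After 'push -6': [0, 5, -6]
  After 'push -1': [0, 5, -6, -1]
Program B final stack: [0, 5, -6, -1]
Same: yes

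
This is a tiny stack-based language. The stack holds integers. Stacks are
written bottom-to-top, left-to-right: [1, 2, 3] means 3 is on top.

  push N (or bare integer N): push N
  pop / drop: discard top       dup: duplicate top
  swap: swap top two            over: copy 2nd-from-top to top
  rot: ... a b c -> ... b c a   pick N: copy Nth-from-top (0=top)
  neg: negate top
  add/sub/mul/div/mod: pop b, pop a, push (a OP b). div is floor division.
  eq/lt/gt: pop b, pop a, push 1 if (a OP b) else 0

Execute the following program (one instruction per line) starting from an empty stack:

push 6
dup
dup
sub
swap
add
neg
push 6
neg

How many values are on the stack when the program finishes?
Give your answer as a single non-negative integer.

Answer: 2

Derivation:
After 'push 6': stack = [6] (depth 1)
After 'dup': stack = [6, 6] (depth 2)
After 'dup': stack = [6, 6, 6] (depth 3)
After 'sub': stack = [6, 0] (depth 2)
After 'swap': stack = [0, 6] (depth 2)
After 'add': stack = [6] (depth 1)
After 'neg': stack = [-6] (depth 1)
After 'push 6': stack = [-6, 6] (depth 2)
After 'neg': stack = [-6, -6] (depth 2)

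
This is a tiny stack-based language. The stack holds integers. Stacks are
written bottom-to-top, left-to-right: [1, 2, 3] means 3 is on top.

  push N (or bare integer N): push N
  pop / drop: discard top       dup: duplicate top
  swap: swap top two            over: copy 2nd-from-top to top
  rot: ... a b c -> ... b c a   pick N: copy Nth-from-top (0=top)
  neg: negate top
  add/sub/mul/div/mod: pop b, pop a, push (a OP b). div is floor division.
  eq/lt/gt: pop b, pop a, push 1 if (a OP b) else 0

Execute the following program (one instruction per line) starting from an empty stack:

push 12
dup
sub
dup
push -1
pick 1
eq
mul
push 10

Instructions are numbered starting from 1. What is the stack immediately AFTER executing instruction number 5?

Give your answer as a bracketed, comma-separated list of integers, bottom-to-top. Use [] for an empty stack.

Answer: [0, 0, -1]

Derivation:
Step 1 ('push 12'): [12]
Step 2 ('dup'): [12, 12]
Step 3 ('sub'): [0]
Step 4 ('dup'): [0, 0]
Step 5 ('push -1'): [0, 0, -1]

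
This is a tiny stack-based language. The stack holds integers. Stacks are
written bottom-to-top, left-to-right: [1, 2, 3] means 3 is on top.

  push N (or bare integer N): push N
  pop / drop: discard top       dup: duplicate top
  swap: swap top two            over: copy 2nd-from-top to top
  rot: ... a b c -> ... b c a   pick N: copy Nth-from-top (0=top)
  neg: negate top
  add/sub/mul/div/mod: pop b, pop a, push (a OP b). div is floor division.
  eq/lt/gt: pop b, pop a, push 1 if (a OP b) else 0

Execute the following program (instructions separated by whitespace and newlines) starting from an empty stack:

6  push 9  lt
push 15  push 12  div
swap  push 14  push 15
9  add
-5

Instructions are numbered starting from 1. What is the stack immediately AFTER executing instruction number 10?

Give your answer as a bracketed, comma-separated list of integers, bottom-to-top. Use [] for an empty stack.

Step 1 ('6'): [6]
Step 2 ('push 9'): [6, 9]
Step 3 ('lt'): [1]
Step 4 ('push 15'): [1, 15]
Step 5 ('push 12'): [1, 15, 12]
Step 6 ('div'): [1, 1]
Step 7 ('swap'): [1, 1]
Step 8 ('push 14'): [1, 1, 14]
Step 9 ('push 15'): [1, 1, 14, 15]
Step 10 ('9'): [1, 1, 14, 15, 9]

Answer: [1, 1, 14, 15, 9]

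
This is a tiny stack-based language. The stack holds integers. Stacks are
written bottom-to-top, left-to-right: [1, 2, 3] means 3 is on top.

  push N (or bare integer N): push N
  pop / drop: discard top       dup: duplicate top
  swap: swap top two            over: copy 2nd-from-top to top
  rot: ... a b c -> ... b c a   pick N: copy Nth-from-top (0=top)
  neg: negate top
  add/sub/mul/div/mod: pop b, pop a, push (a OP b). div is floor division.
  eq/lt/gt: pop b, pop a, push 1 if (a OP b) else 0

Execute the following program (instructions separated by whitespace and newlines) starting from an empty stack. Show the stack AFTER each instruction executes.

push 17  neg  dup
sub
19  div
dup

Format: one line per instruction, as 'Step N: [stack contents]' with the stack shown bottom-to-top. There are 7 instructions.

Step 1: [17]
Step 2: [-17]
Step 3: [-17, -17]
Step 4: [0]
Step 5: [0, 19]
Step 6: [0]
Step 7: [0, 0]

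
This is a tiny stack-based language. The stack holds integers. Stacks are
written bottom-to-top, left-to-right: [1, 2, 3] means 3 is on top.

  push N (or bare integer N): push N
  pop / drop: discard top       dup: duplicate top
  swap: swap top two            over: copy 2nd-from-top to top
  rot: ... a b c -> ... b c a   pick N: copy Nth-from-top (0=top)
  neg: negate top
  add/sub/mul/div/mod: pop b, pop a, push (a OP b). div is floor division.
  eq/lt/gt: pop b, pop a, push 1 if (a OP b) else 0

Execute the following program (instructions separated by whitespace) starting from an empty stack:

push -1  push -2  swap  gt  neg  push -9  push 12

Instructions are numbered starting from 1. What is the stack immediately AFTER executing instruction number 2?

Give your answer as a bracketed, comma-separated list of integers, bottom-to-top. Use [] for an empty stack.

Step 1 ('push -1'): [-1]
Step 2 ('push -2'): [-1, -2]

Answer: [-1, -2]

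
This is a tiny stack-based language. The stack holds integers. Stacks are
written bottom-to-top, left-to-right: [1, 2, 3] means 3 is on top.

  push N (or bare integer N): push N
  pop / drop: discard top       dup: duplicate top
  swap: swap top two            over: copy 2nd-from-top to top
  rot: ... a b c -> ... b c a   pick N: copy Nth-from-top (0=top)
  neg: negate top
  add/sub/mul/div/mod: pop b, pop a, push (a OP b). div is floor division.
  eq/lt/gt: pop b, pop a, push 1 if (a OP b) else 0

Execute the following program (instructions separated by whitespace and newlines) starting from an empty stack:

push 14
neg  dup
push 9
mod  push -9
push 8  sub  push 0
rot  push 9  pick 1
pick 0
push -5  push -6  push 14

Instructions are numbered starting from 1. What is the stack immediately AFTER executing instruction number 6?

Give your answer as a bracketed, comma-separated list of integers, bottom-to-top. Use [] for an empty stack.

Answer: [-14, 4, -9]

Derivation:
Step 1 ('push 14'): [14]
Step 2 ('neg'): [-14]
Step 3 ('dup'): [-14, -14]
Step 4 ('push 9'): [-14, -14, 9]
Step 5 ('mod'): [-14, 4]
Step 6 ('push -9'): [-14, 4, -9]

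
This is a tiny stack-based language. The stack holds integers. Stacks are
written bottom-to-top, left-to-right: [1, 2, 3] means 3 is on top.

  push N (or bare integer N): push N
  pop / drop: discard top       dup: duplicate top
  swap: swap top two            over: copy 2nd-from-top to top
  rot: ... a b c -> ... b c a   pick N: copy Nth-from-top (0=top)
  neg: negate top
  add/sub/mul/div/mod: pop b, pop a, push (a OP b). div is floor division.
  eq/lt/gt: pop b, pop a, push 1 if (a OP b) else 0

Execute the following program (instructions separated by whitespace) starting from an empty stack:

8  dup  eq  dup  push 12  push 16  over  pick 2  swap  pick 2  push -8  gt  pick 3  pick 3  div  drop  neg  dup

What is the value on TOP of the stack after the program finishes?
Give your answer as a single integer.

Answer: -1

Derivation:
After 'push 8': [8]
After 'dup': [8, 8]
After 'eq': [1]
After 'dup': [1, 1]
After 'push 12': [1, 1, 12]
After 'push 16': [1, 1, 12, 16]
After 'over': [1, 1, 12, 16, 12]
After 'pick 2': [1, 1, 12, 16, 12, 12]
After 'swap': [1, 1, 12, 16, 12, 12]
After 'pick 2': [1, 1, 12, 16, 12, 12, 16]
After 'push -8': [1, 1, 12, 16, 12, 12, 16, -8]
After 'gt': [1, 1, 12, 16, 12, 12, 1]
After 'pick 3': [1, 1, 12, 16, 12, 12, 1, 16]
After 'pick 3': [1, 1, 12, 16, 12, 12, 1, 16, 12]
After 'div': [1, 1, 12, 16, 12, 12, 1, 1]
After 'drop': [1, 1, 12, 16, 12, 12, 1]
After 'neg': [1, 1, 12, 16, 12, 12, -1]
After 'dup': [1, 1, 12, 16, 12, 12, -1, -1]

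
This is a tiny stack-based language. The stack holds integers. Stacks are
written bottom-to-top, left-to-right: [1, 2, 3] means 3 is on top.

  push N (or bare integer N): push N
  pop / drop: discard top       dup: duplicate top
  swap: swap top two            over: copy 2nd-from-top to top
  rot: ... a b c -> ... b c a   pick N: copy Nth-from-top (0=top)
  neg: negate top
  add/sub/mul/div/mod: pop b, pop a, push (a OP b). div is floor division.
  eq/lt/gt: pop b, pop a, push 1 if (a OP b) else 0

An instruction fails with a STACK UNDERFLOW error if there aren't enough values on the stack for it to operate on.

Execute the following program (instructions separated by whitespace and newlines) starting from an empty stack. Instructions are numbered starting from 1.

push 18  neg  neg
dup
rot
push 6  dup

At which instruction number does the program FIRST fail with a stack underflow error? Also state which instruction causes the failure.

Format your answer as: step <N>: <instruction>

Answer: step 5: rot

Derivation:
Step 1 ('push 18'): stack = [18], depth = 1
Step 2 ('neg'): stack = [-18], depth = 1
Step 3 ('neg'): stack = [18], depth = 1
Step 4 ('dup'): stack = [18, 18], depth = 2
Step 5 ('rot'): needs 3 value(s) but depth is 2 — STACK UNDERFLOW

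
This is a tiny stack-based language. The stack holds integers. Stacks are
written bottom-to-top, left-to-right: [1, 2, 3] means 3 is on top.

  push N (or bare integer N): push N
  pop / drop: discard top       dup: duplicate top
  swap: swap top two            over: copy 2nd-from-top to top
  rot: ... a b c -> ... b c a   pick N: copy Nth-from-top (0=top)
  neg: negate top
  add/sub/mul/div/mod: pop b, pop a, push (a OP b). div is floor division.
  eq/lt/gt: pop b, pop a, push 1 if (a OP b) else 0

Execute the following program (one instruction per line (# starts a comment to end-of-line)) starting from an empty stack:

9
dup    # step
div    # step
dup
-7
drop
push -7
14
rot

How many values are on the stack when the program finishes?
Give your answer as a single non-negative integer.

After 'push 9': stack = [9] (depth 1)
After 'dup': stack = [9, 9] (depth 2)
After 'div': stack = [1] (depth 1)
After 'dup': stack = [1, 1] (depth 2)
After 'push -7': stack = [1, 1, -7] (depth 3)
After 'drop': stack = [1, 1] (depth 2)
After 'push -7': stack = [1, 1, -7] (depth 3)
After 'push 14': stack = [1, 1, -7, 14] (depth 4)
After 'rot': stack = [1, -7, 14, 1] (depth 4)

Answer: 4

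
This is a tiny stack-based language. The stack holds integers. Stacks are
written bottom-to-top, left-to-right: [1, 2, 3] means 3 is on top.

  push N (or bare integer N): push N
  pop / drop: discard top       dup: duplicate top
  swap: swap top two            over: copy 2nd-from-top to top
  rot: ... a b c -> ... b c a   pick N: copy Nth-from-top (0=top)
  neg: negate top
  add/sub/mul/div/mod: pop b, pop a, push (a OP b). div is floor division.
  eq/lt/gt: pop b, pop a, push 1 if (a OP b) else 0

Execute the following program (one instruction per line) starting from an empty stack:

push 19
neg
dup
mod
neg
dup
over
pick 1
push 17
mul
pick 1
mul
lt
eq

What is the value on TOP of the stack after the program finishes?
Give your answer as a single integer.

After 'push 19': [19]
After 'neg': [-19]
After 'dup': [-19, -19]
After 'mod': [0]
After 'neg': [0]
After 'dup': [0, 0]
After 'over': [0, 0, 0]
After 'pick 1': [0, 0, 0, 0]
After 'push 17': [0, 0, 0, 0, 17]
After 'mul': [0, 0, 0, 0]
After 'pick 1': [0, 0, 0, 0, 0]
After 'mul': [0, 0, 0, 0]
After 'lt': [0, 0, 0]
After 'eq': [0, 1]

Answer: 1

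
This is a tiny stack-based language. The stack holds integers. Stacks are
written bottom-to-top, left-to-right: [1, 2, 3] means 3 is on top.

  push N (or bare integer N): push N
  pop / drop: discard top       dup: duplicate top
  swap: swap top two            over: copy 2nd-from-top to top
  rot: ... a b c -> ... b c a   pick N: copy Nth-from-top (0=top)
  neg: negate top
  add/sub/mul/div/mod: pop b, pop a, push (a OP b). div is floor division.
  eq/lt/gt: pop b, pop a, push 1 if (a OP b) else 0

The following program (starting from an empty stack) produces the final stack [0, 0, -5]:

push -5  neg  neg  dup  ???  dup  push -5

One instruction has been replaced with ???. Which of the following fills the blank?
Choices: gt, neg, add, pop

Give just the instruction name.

Answer: gt

Derivation:
Stack before ???: [-5, -5]
Stack after ???:  [0]
Checking each choice:
  gt: MATCH
  neg: produces [-5, 5, 5, -5]
  add: produces [-10, -10, -5]
  pop: produces [-5, -5, -5]


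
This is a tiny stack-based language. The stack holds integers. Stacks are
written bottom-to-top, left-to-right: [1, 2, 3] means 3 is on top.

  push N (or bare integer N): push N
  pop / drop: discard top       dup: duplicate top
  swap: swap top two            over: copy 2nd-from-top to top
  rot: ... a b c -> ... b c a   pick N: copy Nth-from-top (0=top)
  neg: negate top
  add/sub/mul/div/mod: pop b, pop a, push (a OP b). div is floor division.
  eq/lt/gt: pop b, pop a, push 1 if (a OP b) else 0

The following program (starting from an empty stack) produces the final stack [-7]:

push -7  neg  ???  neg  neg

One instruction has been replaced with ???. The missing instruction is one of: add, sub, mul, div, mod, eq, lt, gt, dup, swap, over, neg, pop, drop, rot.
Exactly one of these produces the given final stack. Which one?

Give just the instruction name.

Stack before ???: [7]
Stack after ???:  [-7]
The instruction that transforms [7] -> [-7] is: neg

Answer: neg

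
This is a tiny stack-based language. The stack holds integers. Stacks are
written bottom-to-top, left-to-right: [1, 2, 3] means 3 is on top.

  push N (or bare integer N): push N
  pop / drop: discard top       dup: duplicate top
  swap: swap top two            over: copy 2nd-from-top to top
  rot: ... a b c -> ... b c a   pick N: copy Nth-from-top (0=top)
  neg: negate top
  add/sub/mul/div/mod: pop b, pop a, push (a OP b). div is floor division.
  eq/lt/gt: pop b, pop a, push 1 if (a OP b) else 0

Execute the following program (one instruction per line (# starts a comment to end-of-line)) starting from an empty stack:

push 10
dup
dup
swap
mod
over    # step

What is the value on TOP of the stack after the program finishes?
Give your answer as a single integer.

Answer: 10

Derivation:
After 'push 10': [10]
After 'dup': [10, 10]
After 'dup': [10, 10, 10]
After 'swap': [10, 10, 10]
After 'mod': [10, 0]
After 'over': [10, 0, 10]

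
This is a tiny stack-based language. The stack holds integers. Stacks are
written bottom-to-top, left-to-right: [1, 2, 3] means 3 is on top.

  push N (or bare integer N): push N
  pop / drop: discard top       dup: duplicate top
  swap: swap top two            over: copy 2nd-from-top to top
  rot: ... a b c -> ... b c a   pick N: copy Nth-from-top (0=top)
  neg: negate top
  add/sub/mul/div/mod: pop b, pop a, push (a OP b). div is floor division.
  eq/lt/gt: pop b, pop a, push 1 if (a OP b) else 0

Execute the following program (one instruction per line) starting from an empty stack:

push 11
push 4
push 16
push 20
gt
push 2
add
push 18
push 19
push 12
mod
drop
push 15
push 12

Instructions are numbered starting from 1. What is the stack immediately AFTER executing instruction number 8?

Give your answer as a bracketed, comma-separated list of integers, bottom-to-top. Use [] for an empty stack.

Step 1 ('push 11'): [11]
Step 2 ('push 4'): [11, 4]
Step 3 ('push 16'): [11, 4, 16]
Step 4 ('push 20'): [11, 4, 16, 20]
Step 5 ('gt'): [11, 4, 0]
Step 6 ('push 2'): [11, 4, 0, 2]
Step 7 ('add'): [11, 4, 2]
Step 8 ('push 18'): [11, 4, 2, 18]

Answer: [11, 4, 2, 18]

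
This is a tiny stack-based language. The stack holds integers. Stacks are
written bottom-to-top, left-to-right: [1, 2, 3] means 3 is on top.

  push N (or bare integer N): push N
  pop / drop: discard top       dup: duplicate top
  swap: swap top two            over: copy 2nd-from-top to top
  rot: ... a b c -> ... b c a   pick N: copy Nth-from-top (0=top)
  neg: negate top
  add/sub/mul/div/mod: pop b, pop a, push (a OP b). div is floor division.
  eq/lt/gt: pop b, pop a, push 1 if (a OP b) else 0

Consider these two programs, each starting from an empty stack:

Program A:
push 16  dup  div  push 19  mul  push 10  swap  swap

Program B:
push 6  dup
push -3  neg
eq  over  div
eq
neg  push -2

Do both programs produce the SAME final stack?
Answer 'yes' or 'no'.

Program A trace:
  After 'push 16': [16]
  After 'dup': [16, 16]
  After 'div': [1]
  After 'push 19': [1, 19]
  After 'mul': [19]
  After 'push 10': [19, 10]
  After 'swap': [10, 19]
  After 'swap': [19, 10]
Program A final stack: [19, 10]

Program B trace:
  After 'push 6': [6]
  After 'dup': [6, 6]
  After 'push -3': [6, 6, -3]
  After 'neg': [6, 6, 3]
  After 'eq': [6, 0]
  After 'over': [6, 0, 6]
  After 'div': [6, 0]
  After 'eq': [0]
  After 'neg': [0]
  After 'push -2': [0, -2]
Program B final stack: [0, -2]
Same: no

Answer: no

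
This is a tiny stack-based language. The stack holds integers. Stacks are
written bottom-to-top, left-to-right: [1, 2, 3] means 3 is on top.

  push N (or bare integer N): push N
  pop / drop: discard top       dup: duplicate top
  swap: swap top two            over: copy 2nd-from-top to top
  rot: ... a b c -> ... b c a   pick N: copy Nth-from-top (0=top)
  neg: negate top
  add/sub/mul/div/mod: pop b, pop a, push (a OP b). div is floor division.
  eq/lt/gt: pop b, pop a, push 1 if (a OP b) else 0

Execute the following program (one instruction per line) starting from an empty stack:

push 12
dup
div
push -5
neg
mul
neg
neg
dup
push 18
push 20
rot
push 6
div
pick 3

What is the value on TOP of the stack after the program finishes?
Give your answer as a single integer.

After 'push 12': [12]
After 'dup': [12, 12]
After 'div': [1]
After 'push -5': [1, -5]
After 'neg': [1, 5]
After 'mul': [5]
After 'neg': [-5]
After 'neg': [5]
After 'dup': [5, 5]
After 'push 18': [5, 5, 18]
After 'push 20': [5, 5, 18, 20]
After 'rot': [5, 18, 20, 5]
After 'push 6': [5, 18, 20, 5, 6]
After 'div': [5, 18, 20, 0]
After 'pick 3': [5, 18, 20, 0, 5]

Answer: 5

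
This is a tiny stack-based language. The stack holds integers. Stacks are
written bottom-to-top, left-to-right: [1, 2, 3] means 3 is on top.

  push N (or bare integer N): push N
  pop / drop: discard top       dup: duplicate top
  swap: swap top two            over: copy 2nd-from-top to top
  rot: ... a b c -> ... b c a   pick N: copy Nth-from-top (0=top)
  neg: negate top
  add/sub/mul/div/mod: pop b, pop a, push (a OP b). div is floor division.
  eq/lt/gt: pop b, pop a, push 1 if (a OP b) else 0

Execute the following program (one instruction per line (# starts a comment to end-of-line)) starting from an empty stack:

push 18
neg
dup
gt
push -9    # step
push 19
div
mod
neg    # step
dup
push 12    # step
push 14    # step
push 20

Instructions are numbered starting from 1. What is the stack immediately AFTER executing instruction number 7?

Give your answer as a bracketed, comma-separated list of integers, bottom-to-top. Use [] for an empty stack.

Answer: [0, -1]

Derivation:
Step 1 ('push 18'): [18]
Step 2 ('neg'): [-18]
Step 3 ('dup'): [-18, -18]
Step 4 ('gt'): [0]
Step 5 ('push -9'): [0, -9]
Step 6 ('push 19'): [0, -9, 19]
Step 7 ('div'): [0, -1]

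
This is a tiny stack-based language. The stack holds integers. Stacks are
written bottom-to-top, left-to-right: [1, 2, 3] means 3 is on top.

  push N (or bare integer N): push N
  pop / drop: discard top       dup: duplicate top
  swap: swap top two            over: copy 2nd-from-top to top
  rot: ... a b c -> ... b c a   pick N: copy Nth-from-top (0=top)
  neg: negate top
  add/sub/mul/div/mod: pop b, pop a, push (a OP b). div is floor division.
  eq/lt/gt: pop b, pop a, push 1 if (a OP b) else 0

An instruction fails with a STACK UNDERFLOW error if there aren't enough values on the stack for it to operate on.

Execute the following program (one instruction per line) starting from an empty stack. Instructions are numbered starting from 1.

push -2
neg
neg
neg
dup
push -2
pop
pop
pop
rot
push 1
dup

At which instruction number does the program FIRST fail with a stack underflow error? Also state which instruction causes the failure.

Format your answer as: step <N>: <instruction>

Answer: step 10: rot

Derivation:
Step 1 ('push -2'): stack = [-2], depth = 1
Step 2 ('neg'): stack = [2], depth = 1
Step 3 ('neg'): stack = [-2], depth = 1
Step 4 ('neg'): stack = [2], depth = 1
Step 5 ('dup'): stack = [2, 2], depth = 2
Step 6 ('push -2'): stack = [2, 2, -2], depth = 3
Step 7 ('pop'): stack = [2, 2], depth = 2
Step 8 ('pop'): stack = [2], depth = 1
Step 9 ('pop'): stack = [], depth = 0
Step 10 ('rot'): needs 3 value(s) but depth is 0 — STACK UNDERFLOW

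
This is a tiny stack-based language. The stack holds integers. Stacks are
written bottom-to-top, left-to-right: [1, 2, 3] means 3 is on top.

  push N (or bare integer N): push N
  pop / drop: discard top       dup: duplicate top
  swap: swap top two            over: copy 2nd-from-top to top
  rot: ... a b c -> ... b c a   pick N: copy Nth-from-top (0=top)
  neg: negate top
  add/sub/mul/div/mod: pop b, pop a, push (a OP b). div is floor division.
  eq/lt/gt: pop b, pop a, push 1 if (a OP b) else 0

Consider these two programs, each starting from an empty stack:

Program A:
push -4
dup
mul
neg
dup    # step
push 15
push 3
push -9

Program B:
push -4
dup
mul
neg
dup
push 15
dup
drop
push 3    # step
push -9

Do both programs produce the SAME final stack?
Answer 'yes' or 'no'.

Answer: yes

Derivation:
Program A trace:
  After 'push -4': [-4]
  After 'dup': [-4, -4]
  After 'mul': [16]
  After 'neg': [-16]
  After 'dup': [-16, -16]
  After 'push 15': [-16, -16, 15]
  After 'push 3': [-16, -16, 15, 3]
  After 'push -9': [-16, -16, 15, 3, -9]
Program A final stack: [-16, -16, 15, 3, -9]

Program B trace:
  After 'push -4': [-4]
  After 'dup': [-4, -4]
  After 'mul': [16]
  After 'neg': [-16]
  After 'dup': [-16, -16]
  After 'push 15': [-16, -16, 15]
  After 'dup': [-16, -16, 15, 15]
  After 'drop': [-16, -16, 15]
  After 'push 3': [-16, -16, 15, 3]
  After 'push -9': [-16, -16, 15, 3, -9]
Program B final stack: [-16, -16, 15, 3, -9]
Same: yes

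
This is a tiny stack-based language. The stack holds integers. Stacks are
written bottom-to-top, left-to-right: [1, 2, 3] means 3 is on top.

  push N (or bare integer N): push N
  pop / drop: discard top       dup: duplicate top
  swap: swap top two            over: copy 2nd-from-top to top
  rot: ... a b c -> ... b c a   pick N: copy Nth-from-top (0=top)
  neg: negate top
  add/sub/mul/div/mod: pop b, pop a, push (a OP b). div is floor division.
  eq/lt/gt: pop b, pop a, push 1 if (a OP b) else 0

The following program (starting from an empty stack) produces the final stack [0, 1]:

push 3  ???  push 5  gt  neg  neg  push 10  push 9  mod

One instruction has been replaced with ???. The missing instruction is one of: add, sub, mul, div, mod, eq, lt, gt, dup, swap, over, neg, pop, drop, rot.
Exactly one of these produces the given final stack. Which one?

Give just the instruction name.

Answer: neg

Derivation:
Stack before ???: [3]
Stack after ???:  [-3]
The instruction that transforms [3] -> [-3] is: neg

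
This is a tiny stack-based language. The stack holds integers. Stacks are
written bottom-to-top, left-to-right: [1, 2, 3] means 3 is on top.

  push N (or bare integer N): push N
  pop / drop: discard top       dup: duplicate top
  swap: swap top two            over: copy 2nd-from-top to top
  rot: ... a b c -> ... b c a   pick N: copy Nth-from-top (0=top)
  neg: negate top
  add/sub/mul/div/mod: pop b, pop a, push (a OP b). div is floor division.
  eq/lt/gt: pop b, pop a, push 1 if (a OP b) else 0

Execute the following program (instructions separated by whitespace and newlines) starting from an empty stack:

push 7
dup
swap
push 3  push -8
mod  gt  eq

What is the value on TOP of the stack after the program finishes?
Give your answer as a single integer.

Answer: 0

Derivation:
After 'push 7': [7]
After 'dup': [7, 7]
After 'swap': [7, 7]
After 'push 3': [7, 7, 3]
After 'push -8': [7, 7, 3, -8]
After 'mod': [7, 7, -5]
After 'gt': [7, 1]
After 'eq': [0]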